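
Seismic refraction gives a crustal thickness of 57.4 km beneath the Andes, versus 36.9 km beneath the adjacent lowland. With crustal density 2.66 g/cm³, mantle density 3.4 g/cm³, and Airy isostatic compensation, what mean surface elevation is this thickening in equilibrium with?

Excess crust Δ = 57.4 km − 36.9 km = 20.5 km, split between elevation h and root r with h + r = Δ.
Airy balance ρ_c h = (ρ_m − ρ_c) r gives r = h ρ_c/(ρ_m − ρ_c), so h (1 + ρ_c/(ρ_m − ρ_c)) = Δ, i.e. h = Δ (ρ_m − ρ_c)/ρ_m.
h = 20.5 km × 0.74/3.4 = 4.46 km.

4.46 km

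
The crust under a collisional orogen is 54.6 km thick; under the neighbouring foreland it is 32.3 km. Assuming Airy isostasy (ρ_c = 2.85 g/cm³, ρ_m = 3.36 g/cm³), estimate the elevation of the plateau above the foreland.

Excess crust Δ = 54.6 km − 32.3 km = 22.3 km, split between elevation h and root r with h + r = Δ.
Airy balance ρ_c h = (ρ_m − ρ_c) r gives r = h ρ_c/(ρ_m − ρ_c), so h (1 + ρ_c/(ρ_m − ρ_c)) = Δ, i.e. h = Δ (ρ_m − ρ_c)/ρ_m.
h = 22.3 km × 0.51/3.36 = 3.38 km.

3.38 km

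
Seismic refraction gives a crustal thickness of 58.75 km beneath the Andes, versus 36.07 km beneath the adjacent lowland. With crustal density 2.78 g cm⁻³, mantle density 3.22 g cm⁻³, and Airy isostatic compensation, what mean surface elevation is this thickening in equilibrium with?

3.1 km

Excess crust Δ = 58.75 km − 36.07 km = 22.68 km, split between elevation h and root r with h + r = Δ.
Airy balance ρ_c h = (ρ_m − ρ_c) r gives r = h ρ_c/(ρ_m − ρ_c), so h (1 + ρ_c/(ρ_m − ρ_c)) = Δ, i.e. h = Δ (ρ_m − ρ_c)/ρ_m.
h = 22.68 km × 0.44/3.22 = 3.1 km.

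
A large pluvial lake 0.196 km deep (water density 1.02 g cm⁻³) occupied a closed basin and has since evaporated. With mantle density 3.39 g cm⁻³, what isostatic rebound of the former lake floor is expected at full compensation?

u = d ρ_w/ρ_m = 0.196 km × 1.02/3.39 = 0.059 km.

0.059 km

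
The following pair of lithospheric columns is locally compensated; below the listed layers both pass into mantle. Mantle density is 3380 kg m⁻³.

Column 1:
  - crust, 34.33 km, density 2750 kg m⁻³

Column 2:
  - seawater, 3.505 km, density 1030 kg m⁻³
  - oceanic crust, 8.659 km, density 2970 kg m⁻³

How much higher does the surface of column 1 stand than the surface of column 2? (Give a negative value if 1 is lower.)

For any compensation level in the mantle, the mantle terms cancel and isostasy reduces to e = (Σt_1 − Σt_2) − (Σ(ρt)_1 − Σ(ρt)_2) / ρ_m.
Σt_1 = 34.33 km; Σt_2 = 12.164 km; Σ(ρt)_1 = 94407.5; Σ(ρt)_2 = 29327.38 (in km·kg m⁻³).
e = (34.33 − 12.164) − (94407.5 − 29327.38) / 3380 = 2.91 km.

2.91 km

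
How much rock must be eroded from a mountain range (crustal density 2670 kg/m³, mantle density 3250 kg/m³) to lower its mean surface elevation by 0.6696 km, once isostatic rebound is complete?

Net drop Δ = e − u = e − e ρ_c/ρ_m = e (ρ_m − ρ_c)/ρ_m.
e = Δ ρ_m/(ρ_m − ρ_c) = 0.6696 km × 3250/580 = 3.75 km.

3.75 km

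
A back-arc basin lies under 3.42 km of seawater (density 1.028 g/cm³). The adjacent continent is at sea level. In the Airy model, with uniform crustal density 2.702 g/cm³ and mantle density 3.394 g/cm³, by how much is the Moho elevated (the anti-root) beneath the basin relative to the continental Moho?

8.27 km

By Archimedes' principle applied to the lithosphere: replacing crust with seawater at the top is compensated by replacing crust with mantle at the base: d (ρ_c − ρ_w) = a (ρ_m − ρ_c).
a = d (ρ_c − ρ_w)/(ρ_m − ρ_c) = 3.42 km × 1.674/0.692 = 8.27 km.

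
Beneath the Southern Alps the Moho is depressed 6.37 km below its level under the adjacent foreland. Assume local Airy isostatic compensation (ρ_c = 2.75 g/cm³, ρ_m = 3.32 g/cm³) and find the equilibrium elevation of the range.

Isostatic balance requires: ρ_c h = (ρ_m − ρ_c) r.
h = r (ρ_m − ρ_c) / ρ_c = 6.37 km × (3.32 − 2.75) / 2.75 = 1.32 km.

1.32 km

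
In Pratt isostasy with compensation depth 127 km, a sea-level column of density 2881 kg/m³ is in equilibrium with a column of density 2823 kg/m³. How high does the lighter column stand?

2.61 km

ρ_ref D = ρ (D + h) → h = D (ρ_ref − ρ)/ρ.
h = 127 km × (2881 − 2823)/2823 = 2.61 km.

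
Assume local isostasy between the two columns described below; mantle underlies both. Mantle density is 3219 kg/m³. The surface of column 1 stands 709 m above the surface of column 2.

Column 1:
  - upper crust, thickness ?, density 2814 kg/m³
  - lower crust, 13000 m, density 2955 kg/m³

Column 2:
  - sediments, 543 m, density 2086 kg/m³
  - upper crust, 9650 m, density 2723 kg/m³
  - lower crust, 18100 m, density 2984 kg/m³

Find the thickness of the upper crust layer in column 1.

Take the compensation level at the base of the deeper column (depth z_c below the surface of column 1) and equate Σ ρ_i t_i down to z_c; mantle fills any gap and the z_c terms cancel.
Column 1: x×2814 + 13000×2955 + (z_c − 13000 − x)×3219
Column 2: 709×0 + 543×2086 + 9650×2723 + 18100×2984 + (z_c − 709 − 28293)×3219
The z_c×3219 term appears on both sides and cancels. Collect the known terms of each column as K = Σ(ρt)_known − 3219 × (depth of known layers): K_1 = 38415000 − 3219×13000 = −3432000; K_2 = 81420048 − 3219×(709 + 28293) = −11937390.
Balance: K_1 − x×(3219 − 2814) = K_2, so x = (K_1 − K_2)/(3219 − 2814) = 8505390/405 = 21000 m.

21000 m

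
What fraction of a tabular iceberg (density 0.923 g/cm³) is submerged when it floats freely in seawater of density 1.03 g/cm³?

89.6%

Submerged fraction = ρ_obj/ρ_fluid = 0.923/1.03 = 89.6%.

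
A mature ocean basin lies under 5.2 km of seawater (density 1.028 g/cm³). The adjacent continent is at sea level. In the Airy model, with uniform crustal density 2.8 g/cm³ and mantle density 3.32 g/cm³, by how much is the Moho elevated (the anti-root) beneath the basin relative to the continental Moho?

Isostatic balance requires: replacing crust with seawater at the top is compensated by replacing crust with mantle at the base: d (ρ_c − ρ_w) = a (ρ_m − ρ_c).
a = d (ρ_c − ρ_w)/(ρ_m − ρ_c) = 5.2 km × 1.772/0.52 = 17.7 km.

17.7 km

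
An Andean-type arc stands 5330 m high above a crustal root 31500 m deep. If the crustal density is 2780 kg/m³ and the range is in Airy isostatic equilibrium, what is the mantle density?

Airy balance: ρ_c h = (ρ_m − ρ_c) r → ρ_m = ρ_c (1 + h/r).
ρ_m = 2780 × (1 + 5330 m/31500 m) = 3250 kg/m³.

3250 kg/m³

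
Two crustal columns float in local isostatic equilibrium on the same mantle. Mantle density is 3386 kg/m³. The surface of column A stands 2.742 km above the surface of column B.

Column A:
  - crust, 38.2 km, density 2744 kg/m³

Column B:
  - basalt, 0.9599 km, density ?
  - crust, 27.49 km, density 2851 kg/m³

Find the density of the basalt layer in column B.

2830 kg/m³

Take the compensation level at the base of the deeper column (depth z_c below the surface of column A) and equate Σ ρ_i t_i down to z_c; mantle fills any gap and the z_c terms cancel.
Column A: 38.2×2744 + (z_c − 38.2)×3386
Column B: 2.742×0 + 0.9599×ρ + 27.49×2851 + (z_c − 2.742 − 28.4499)×3386
The z_c×3386 term appears on both sides and cancels. Collect the known terms of each column as K = Σ(ρt)_known − 3386 × (depth of known layers): K_A = 104820.8 − 3386×38.2 = −24524.4; K_B = 78373.99 − 3386×(2.742 + 28.4499) = −27241.7834.
Balance: K_A = K_B + 0.9599×ρ, so ρ = (K_A − K_B)/0.9599 = 2717.38/0.9599 = 2830 kg/m³.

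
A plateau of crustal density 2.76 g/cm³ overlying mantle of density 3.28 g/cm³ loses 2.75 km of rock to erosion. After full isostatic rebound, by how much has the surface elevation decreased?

0.436 km

Rebound u = e ρ_c/ρ_m = 2.75 km × 2.76/3.28 = 2.314 km.
Net surface drop = e − u = 2.75 km − 2.314 km = e (ρ_m − ρ_c)/ρ_m = 0.436 km.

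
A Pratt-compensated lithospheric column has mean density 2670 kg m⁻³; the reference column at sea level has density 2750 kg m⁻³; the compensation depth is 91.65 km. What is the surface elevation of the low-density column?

ρ_ref D = ρ (D + h) → h = D (ρ_ref − ρ)/ρ.
h = 91.65 km × (2750 − 2670)/2670 = 2.75 km.

2.75 km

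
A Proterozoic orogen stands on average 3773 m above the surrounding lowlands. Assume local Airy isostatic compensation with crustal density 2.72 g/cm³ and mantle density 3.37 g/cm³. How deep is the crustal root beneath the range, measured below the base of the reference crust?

Equating mass per unit area of the two columns: the weight of the topography is balanced by the buoyancy of the root, ρ_c h = (ρ_m − ρ_c) r.
r = h · ρ_c / (ρ_m − ρ_c) = 3773 m × 2.72 / (3.37 − 2.72) = 15800 m.

15800 m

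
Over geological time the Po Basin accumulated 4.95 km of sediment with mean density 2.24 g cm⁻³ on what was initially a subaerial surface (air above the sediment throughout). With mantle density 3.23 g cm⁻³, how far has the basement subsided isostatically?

3.43 km

Subaerial load: s = t ρ_sed / ρ_m = 4.95 km × 2.24/3.23 = 3.43 km.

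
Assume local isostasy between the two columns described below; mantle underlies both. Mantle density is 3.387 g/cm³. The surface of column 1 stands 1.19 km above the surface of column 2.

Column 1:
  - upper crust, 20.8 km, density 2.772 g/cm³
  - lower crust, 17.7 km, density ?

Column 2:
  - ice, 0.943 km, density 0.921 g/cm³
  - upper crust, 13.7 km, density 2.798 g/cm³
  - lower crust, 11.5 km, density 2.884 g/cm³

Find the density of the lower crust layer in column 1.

2.97 g/cm³

Take the compensation level at the base of the deeper column (depth z_c below the surface of column 1) and equate Σ ρ_i t_i down to z_c; mantle fills any gap and the z_c terms cancel.
Column 1: 20.8×2.772 + 17.7×ρ + (z_c − 38.5)×3.387
Column 2: 1.19×0 + 0.943×0.921 + 13.7×2.798 + 11.5×2.884 + (z_c − 1.19 − 26.143)×3.387
The z_c×3.387 term appears on both sides and cancels. Collect the known terms of each column as K = Σ(ρt)_known − 3.387 × (depth of known layers): K_1 = 57.6576 − 3.387×38.5 = −72.7419; K_2 = 72.367103 − 3.387×(1.19 + 26.143) = −20.209768.
Balance: K_1 + 17.7×ρ = K_2, so ρ = (K_2 − K_1)/17.7 = 52.5321/17.7 = 2.97 g/cm³.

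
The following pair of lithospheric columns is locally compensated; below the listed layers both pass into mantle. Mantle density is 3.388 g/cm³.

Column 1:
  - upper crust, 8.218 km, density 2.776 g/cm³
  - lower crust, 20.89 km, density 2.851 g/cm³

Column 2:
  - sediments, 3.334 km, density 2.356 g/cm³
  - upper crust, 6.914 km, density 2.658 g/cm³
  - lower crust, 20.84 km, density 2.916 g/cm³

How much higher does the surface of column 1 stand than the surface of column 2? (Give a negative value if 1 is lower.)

For any compensation level in the mantle, the mantle terms cancel and isostasy reduces to e = (Σt_1 − Σt_2) − (Σ(ρt)_1 − Σ(ρt)_2) / ρ_m.
Σt_1 = 29.108 km; Σt_2 = 31.088 km; Σ(ρt)_1 = 82.370558; Σ(ρt)_2 = 87.001756 (in km·g/cm³).
e = (29.108 − 31.088) − (82.370558 − 87.001756) / 3.388 = −0.613 km.

−0.613 km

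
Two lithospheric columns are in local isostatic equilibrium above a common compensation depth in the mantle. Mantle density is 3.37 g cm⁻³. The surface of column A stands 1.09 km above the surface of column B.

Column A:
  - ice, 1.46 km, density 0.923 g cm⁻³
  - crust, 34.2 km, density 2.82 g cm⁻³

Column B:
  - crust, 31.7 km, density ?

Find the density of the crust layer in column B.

2.78 g cm⁻³

Take the compensation level at the base of the deeper column (depth z_c below the surface of column A) and equate Σ ρ_i t_i down to z_c; mantle fills any gap and the z_c terms cancel.
Column A: 1.46×0.923 + 34.2×2.82 + (z_c − 35.66)×3.37
Column B: 1.09×0 + 31.7×ρ + (z_c − 1.09 − 31.7)×3.37
The z_c×3.37 term appears on both sides and cancels. Collect the known terms of each column as K = Σ(ρt)_known − 3.37 × (depth of known layers): K_A = 97.79158 − 3.37×35.66 = −22.38262; K_B = 0 − 3.37×(1.09 + 31.7) = −110.5023.
Balance: K_A = K_B + 31.7×ρ, so ρ = (K_A − K_B)/31.7 = 88.1197/31.7 = 2.78 g cm⁻³.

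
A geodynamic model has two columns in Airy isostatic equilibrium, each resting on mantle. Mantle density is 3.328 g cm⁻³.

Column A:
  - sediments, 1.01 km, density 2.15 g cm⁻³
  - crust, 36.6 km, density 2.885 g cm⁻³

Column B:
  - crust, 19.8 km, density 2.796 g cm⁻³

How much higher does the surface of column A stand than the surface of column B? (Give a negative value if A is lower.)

For any compensation level in the mantle, the mantle terms cancel and isostasy reduces to e = (Σt_A − Σt_B) − (Σ(ρt)_A − Σ(ρt)_B) / ρ_m.
Σt_A = 37.61 km; Σt_B = 19.8 km; Σ(ρt)_A = 107.7625; Σ(ρt)_B = 55.3608 (in km·g cm⁻³).
e = (37.61 − 19.8) − (107.7625 − 55.3608) / 3.328 = 2.06 km.

2.06 km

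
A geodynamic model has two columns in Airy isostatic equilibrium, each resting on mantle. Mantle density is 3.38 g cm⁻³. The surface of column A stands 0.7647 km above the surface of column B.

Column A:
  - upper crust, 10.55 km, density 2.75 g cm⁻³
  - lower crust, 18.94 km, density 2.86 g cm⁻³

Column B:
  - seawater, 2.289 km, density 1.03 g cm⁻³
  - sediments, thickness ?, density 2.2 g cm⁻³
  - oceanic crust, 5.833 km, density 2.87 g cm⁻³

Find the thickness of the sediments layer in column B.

Take the compensation level at the base of the deeper column (depth z_c below the surface of column A) and equate Σ ρ_i t_i down to z_c; mantle fills any gap and the z_c terms cancel.
Column A: 10.55×2.75 + 18.94×2.86 + (z_c − 29.49)×3.38
Column B: 0.7647×0 + 2.289×1.03 + x×2.2 + 5.833×2.87 + (z_c − 0.7647 − 8.122 − x)×3.38
The z_c×3.38 term appears on both sides and cancels. Collect the known terms of each column as K = Σ(ρt)_known − 3.38 × (depth of known layers): K_A = 83.1809 − 3.38×29.49 = −16.4953; K_B = 19.09838 − 3.38×(0.7647 + 8.122) = −10.938666.
Balance: K_A = K_B − x×(3.38 − 2.2), so x = (K_B − K_A)/(3.38 − 2.2) = 5.55663/1.18 = 4.71 km.

4.71 km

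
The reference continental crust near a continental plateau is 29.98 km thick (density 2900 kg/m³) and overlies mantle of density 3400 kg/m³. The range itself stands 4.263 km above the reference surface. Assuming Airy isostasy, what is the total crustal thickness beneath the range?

Root depth r = h ρ_c / (ρ_m − ρ_c) = 4.263 km × 2900 / 500 = 24.73 km.
Total thickness = T + h + r = 29.98 km + 4.263 km + 24.73 km = 59 km.

59 km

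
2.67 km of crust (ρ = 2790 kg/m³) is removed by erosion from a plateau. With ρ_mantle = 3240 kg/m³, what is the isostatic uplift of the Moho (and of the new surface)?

Unloading: uplift u = e ρ_c/ρ_m = 2.67 km × 2790/3240 = 2.3 km.

2.3 km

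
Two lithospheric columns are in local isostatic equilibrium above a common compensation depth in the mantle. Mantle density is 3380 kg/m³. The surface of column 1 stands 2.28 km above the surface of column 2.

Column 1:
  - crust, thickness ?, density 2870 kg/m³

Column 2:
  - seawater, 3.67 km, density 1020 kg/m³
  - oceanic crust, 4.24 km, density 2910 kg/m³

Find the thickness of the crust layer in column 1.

Take the compensation level at the base of the deeper column (depth z_c below the surface of column 1) and equate Σ ρ_i t_i down to z_c; mantle fills any gap and the z_c terms cancel.
Column 1: x×2870 + (z_c − 0 − x)×3380
Column 2: 2.28×0 + 3.67×1020 + 4.24×2910 + (z_c − 2.28 − 7.91)×3380
The z_c×3380 term appears on both sides and cancels. Collect the known terms of each column as K = Σ(ρt)_known − 3380 × (depth of known layers): K_1 = 0 − 3380×0 = 0; K_2 = 16081.8 − 3380×(2.28 + 7.91) = −18360.4.
Balance: K_1 − x×(3380 − 2870) = K_2, so x = (K_1 − K_2)/(3380 − 2870) = 18360.4/510 = 36 km.

36 km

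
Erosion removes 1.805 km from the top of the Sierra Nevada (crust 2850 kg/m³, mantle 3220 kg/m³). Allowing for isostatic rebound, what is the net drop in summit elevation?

Rebound u = e ρ_c/ρ_m = 1.805 km × 2850/3220 = 1.598 km.
Net surface drop = e − u = 1.805 km − 1.598 km = e (ρ_m − ρ_c)/ρ_m = 0.207 km.

0.207 km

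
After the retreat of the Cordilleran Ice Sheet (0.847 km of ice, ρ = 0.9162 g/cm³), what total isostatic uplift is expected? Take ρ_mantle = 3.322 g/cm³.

Removing the load lets mantle flow back in; uplift u satisfies ρ_ice t = ρ_m u.
u = t ρ_ice/ρ_m = 0.847 km × 0.9162/3.322 = 0.234 km.

0.234 km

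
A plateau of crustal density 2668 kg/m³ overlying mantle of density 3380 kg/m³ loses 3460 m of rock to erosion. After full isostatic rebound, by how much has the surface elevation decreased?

729 m

Rebound u = e ρ_c/ρ_m = 3460 m × 2668/3380 = 2731 m.
Net surface drop = e − u = 3460 m − 2731 m = e (ρ_m − ρ_c)/ρ_m = 729 m.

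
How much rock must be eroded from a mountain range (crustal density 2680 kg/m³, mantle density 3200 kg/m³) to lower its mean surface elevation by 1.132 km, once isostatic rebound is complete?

6.97 km

Net drop Δ = e − u = e − e ρ_c/ρ_m = e (ρ_m − ρ_c)/ρ_m.
e = Δ ρ_m/(ρ_m − ρ_c) = 1.132 km × 3200/520 = 6.97 km.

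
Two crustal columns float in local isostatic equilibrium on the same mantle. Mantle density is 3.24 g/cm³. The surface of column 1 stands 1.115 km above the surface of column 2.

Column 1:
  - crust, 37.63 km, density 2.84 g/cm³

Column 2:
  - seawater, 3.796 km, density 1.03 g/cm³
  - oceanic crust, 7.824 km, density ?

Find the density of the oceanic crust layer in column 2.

2.85 g/cm³

Take the compensation level at the base of the deeper column (depth z_c below the surface of column 1) and equate Σ ρ_i t_i down to z_c; mantle fills any gap and the z_c terms cancel.
Column 1: 37.63×2.84 + (z_c − 37.63)×3.24
Column 2: 1.115×0 + 3.796×1.03 + 7.824×ρ + (z_c − 1.115 − 11.62)×3.24
The z_c×3.24 term appears on both sides and cancels. Collect the known terms of each column as K = Σ(ρt)_known − 3.24 × (depth of known layers): K_1 = 106.8692 − 3.24×37.63 = −15.052; K_2 = 3.90988 − 3.24×(1.115 + 11.62) = −37.35152.
Balance: K_1 = K_2 + 7.824×ρ, so ρ = (K_1 − K_2)/7.824 = 22.2995/7.824 = 2.85 g/cm³.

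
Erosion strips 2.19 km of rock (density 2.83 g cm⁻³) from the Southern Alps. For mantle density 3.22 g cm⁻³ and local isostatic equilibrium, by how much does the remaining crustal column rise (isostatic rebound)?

Unloading: uplift u = e ρ_c/ρ_m = 2.19 km × 2.83/3.22 = 1.92 km.

1.92 km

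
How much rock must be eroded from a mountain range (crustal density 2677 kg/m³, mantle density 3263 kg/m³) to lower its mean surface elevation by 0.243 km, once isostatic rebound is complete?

1.35 km

Net drop Δ = e − u = e − e ρ_c/ρ_m = e (ρ_m − ρ_c)/ρ_m.
e = Δ ρ_m/(ρ_m − ρ_c) = 0.243 km × 3263/586 = 1.35 km.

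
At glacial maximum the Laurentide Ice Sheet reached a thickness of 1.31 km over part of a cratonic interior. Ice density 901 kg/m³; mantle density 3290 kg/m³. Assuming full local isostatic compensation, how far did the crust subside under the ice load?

0.359 km

For local isostatic compensation: the ice load ρ_ice t is balanced by mantle displaced below, ρ_m s.
s = t ρ_ice / ρ_m = 1.31 km × 901/3290 = 0.359 km.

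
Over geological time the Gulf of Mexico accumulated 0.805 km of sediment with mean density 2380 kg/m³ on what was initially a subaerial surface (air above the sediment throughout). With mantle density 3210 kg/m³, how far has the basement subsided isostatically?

Subaerial load: s = t ρ_sed / ρ_m = 0.805 km × 2380/3210 = 0.597 km.

0.597 km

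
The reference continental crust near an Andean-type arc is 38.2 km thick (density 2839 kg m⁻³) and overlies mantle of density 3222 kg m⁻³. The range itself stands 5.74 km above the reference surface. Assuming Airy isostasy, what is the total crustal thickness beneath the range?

Root depth r = h ρ_c / (ρ_m − ρ_c) = 5.74 km × 2839 / 383 = 42.55 km.
Total thickness = T + h + r = 38.2 km + 5.74 km + 42.55 km = 86.5 km.

86.5 km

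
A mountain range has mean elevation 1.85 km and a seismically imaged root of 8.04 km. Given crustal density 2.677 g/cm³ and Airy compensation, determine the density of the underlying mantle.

Airy balance: ρ_c h = (ρ_m − ρ_c) r → ρ_m = ρ_c (1 + h/r).
ρ_m = 2.677 × (1 + 1.85 km/8.04 km) = 3.29 g/cm³.

3.29 g/cm³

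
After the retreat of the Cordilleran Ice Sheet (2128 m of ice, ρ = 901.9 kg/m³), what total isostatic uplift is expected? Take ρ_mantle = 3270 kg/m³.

Removing the load lets mantle flow back in; uplift u satisfies ρ_ice t = ρ_m u.
u = t ρ_ice/ρ_m = 2128 m × 901.9/3270 = 587 m.

587 m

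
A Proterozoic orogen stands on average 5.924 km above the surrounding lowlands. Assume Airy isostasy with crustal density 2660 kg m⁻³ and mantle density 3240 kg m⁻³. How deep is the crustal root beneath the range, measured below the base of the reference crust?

In Airy isostatic equilibrium: the weight of the topography is balanced by the buoyancy of the root, ρ_c h = (ρ_m − ρ_c) r.
r = h · ρ_c / (ρ_m − ρ_c) = 5.924 km × 2660 / (3240 − 2660) = 27.2 km.

27.2 km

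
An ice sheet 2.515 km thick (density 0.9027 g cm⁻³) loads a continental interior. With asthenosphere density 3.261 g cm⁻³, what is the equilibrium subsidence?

0.696 km

Balancing pressure at the compensation depth: the ice load ρ_ice t is balanced by mantle displaced below, ρ_m s.
s = t ρ_ice / ρ_m = 2.515 km × 0.9027/3.261 = 0.696 km.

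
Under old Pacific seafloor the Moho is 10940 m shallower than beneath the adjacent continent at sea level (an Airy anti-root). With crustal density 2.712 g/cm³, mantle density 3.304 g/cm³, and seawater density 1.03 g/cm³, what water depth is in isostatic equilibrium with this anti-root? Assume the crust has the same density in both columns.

3850 m

Replacing a thickness d of crust by seawater at the top must be balanced by replacing crust with mantle at the base: d (ρ_c − ρ_w) = a (ρ_m − ρ_c).
d = a (ρ_m − ρ_c)/(ρ_c − ρ_w) = 10940 m × 0.592/1.682 = 3850 m.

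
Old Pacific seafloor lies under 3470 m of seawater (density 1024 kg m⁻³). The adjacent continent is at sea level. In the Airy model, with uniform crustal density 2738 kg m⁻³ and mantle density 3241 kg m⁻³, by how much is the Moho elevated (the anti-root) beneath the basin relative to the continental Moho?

Equating mass per unit area of the two columns: replacing crust with seawater at the top is compensated by replacing crust with mantle at the base: d (ρ_c − ρ_w) = a (ρ_m − ρ_c).
a = d (ρ_c − ρ_w)/(ρ_m − ρ_c) = 3470 m × 1714/503 = 11800 m.

11800 m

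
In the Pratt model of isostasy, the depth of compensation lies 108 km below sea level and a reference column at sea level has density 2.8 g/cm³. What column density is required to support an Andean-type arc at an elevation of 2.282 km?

2.74 g/cm³

Pratt balance: ρ_ref D = ρ (D + h).
ρ = ρ_ref D/(D + h) = 2.8 × 108 km/(108 km + 2.282 km) = 2.74 g/cm³.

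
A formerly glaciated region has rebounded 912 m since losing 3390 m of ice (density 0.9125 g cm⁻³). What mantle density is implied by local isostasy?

3.39 g cm⁻³

ρ_m = ρ_ice t / u = 0.9125 × 3390 m/912 m = 3.39 g cm⁻³.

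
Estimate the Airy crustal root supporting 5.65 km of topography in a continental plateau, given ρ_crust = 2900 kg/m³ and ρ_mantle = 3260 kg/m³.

45.5 km

Isostatic balance requires: the weight of the topography is balanced by the buoyancy of the root, ρ_c h = (ρ_m − ρ_c) r.
r = h · ρ_c / (ρ_m − ρ_c) = 5.65 km × 2900 / (3260 − 2900) = 45.5 km.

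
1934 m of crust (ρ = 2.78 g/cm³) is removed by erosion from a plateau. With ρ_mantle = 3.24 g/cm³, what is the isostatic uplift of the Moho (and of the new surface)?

Unloading: uplift u = e ρ_c/ρ_m = 1934 m × 2.78/3.24 = 1660 m.

1660 m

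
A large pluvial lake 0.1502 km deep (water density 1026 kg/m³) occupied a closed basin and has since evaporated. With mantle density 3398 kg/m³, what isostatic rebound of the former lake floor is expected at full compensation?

u = d ρ_w/ρ_m = 0.1502 km × 1026/3398 = 0.0454 km.

0.0454 km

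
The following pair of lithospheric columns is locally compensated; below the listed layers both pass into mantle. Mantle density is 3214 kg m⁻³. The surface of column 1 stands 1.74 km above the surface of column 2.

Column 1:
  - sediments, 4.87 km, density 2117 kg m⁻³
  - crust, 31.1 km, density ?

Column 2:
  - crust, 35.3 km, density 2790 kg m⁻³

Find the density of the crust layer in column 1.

2720 kg m⁻³

Take the compensation level at the base of the deeper column (depth z_c below the surface of column 1) and equate Σ ρ_i t_i down to z_c; mantle fills any gap and the z_c terms cancel.
Column 1: 4.87×2117 + 31.1×ρ + (z_c − 35.97)×3214
Column 2: 1.74×0 + 35.3×2790 + (z_c − 1.74 − 35.3)×3214
The z_c×3214 term appears on both sides and cancels. Collect the known terms of each column as K = Σ(ρt)_known − 3214 × (depth of known layers): K_1 = 10309.79 − 3214×35.97 = −105297.79; K_2 = 98487 − 3214×(1.74 + 35.3) = −20559.56.
Balance: K_1 + 31.1×ρ = K_2, so ρ = (K_2 − K_1)/31.1 = 84738.2/31.1 = 2720 kg m⁻³.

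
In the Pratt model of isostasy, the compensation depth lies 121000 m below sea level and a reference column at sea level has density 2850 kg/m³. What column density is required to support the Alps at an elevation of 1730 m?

2810 kg/m³

Pratt balance: ρ_ref D = ρ (D + h).
ρ = ρ_ref D/(D + h) = 2850 × 121000 m/(121000 m + 1730 m) = 2810 kg/m³.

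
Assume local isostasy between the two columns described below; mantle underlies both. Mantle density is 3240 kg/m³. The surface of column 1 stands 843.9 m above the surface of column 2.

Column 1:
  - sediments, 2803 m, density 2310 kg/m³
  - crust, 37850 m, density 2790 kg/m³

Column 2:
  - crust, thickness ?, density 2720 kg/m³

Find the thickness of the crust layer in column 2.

Take the compensation level at the base of the deeper column (depth z_c below the surface of column 1) and equate Σ ρ_i t_i down to z_c; mantle fills any gap and the z_c terms cancel.
Column 1: 2803×2310 + 37850×2790 + (z_c − 40653)×3240
Column 2: 843.9×0 + x×2720 + (z_c − 843.9 − 0 − x)×3240
The z_c×3240 term appears on both sides and cancels. Collect the known terms of each column as K = Σ(ρt)_known − 3240 × (depth of known layers): K_1 = 112076430 − 3240×40653 = −19639290; K_2 = 0 − 3240×(843.9 + 0) = −2734236.
Balance: K_1 = K_2 − x×(3240 − 2720), so x = (K_2 − K_1)/(3240 − 2720) = 16905100/520 = 32500 m.

32500 m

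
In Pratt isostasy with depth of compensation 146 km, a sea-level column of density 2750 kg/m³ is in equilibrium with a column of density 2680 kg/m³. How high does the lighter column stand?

ρ_ref D = ρ (D + h) → h = D (ρ_ref − ρ)/ρ.
h = 146 km × (2750 − 2680)/2680 = 3.81 km.

3.81 km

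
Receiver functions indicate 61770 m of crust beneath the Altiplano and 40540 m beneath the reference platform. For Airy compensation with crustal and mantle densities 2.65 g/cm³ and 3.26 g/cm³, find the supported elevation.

3970 m

Excess crust Δ = 61770 m − 40540 m = 21230 m, split between elevation h and root r with h + r = Δ.
Airy balance ρ_c h = (ρ_m − ρ_c) r gives r = h ρ_c/(ρ_m − ρ_c), so h (1 + ρ_c/(ρ_m − ρ_c)) = Δ, i.e. h = Δ (ρ_m − ρ_c)/ρ_m.
h = 21230 m × 0.61/3.26 = 3970 m.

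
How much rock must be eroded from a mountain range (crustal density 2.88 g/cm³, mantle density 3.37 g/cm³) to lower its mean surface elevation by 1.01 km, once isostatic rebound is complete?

6.95 km

Net drop Δ = e − u = e − e ρ_c/ρ_m = e (ρ_m − ρ_c)/ρ_m.
e = Δ ρ_m/(ρ_m − ρ_c) = 1.01 km × 3.37/0.49 = 6.95 km.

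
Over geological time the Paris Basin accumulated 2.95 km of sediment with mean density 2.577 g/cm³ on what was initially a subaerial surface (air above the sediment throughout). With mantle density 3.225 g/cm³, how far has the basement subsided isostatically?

2.36 km

Subaerial load: s = t ρ_sed / ρ_m = 2.95 km × 2.577/3.225 = 2.36 km.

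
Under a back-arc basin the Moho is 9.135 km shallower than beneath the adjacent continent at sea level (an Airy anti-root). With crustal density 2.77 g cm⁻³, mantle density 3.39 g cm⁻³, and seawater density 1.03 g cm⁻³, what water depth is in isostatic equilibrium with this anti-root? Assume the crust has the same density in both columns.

Replacing a thickness d of crust by seawater at the top must be balanced by replacing crust with mantle at the base: d (ρ_c − ρ_w) = a (ρ_m − ρ_c).
d = a (ρ_m − ρ_c)/(ρ_c − ρ_w) = 9.135 km × 0.62/1.74 = 3.25 km.

3.25 km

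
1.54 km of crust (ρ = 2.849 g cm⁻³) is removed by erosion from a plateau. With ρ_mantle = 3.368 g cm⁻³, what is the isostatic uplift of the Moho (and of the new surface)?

1.3 km

Unloading: uplift u = e ρ_c/ρ_m = 1.54 km × 2.849/3.368 = 1.3 km.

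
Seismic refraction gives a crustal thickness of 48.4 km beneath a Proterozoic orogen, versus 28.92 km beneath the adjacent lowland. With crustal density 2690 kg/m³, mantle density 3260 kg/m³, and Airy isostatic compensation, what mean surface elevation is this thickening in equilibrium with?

Excess crust Δ = 48.4 km − 28.92 km = 19.48 km, split between elevation h and root r with h + r = Δ.
Airy balance ρ_c h = (ρ_m − ρ_c) r gives r = h ρ_c/(ρ_m − ρ_c), so h (1 + ρ_c/(ρ_m − ρ_c)) = Δ, i.e. h = Δ (ρ_m − ρ_c)/ρ_m.
h = 19.48 km × 570/3260 = 3.41 km.

3.41 km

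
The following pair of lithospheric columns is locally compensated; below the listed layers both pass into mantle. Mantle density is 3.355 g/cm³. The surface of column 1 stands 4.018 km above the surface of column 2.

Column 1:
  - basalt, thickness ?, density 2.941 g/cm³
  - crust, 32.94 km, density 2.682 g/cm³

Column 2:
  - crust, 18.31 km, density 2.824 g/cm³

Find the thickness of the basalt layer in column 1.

2.5 km

Take the compensation level at the base of the deeper column (depth z_c below the surface of column 1) and equate Σ ρ_i t_i down to z_c; mantle fills any gap and the z_c terms cancel.
Column 1: x×2.941 + 32.94×2.682 + (z_c − 32.94 − x)×3.355
Column 2: 4.018×0 + 18.31×2.824 + (z_c − 4.018 − 18.31)×3.355
The z_c×3.355 term appears on both sides and cancels. Collect the known terms of each column as K = Σ(ρt)_known − 3.355 × (depth of known layers): K_1 = 88.34508 − 3.355×32.94 = −22.16862; K_2 = 51.70744 − 3.355×(4.018 + 18.31) = −23.203.
Balance: K_1 − x×(3.355 − 2.941) = K_2, so x = (K_1 − K_2)/(3.355 − 2.941) = 1.03438/0.414 = 2.5 km.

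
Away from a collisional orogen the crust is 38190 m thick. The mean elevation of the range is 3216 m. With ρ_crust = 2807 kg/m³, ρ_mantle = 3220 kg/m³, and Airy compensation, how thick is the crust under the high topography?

63300 m

Root depth r = h ρ_c / (ρ_m − ρ_c) = 3216 m × 2807 / 413 = 21860 m.
Total thickness = T + h + r = 38190 m + 3216 m + 21860 m = 63300 m.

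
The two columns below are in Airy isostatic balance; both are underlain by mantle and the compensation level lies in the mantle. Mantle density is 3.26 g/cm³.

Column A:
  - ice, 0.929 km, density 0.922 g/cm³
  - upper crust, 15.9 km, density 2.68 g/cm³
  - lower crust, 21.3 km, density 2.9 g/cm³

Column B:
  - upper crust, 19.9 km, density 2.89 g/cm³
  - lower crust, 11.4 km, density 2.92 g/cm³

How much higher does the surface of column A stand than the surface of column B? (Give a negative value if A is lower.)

2.4 km

For any compensation level in the mantle, the mantle terms cancel and isostasy reduces to e = (Σt_A − Σt_B) − (Σ(ρt)_A − Σ(ρt)_B) / ρ_m.
Σt_A = 38.129 km; Σt_B = 31.3 km; Σ(ρt)_A = 105.238538; Σ(ρt)_B = 90.799 (in km·g/cm³).
e = (38.129 − 31.3) − (105.238538 − 90.799) / 3.26 = 2.4 km.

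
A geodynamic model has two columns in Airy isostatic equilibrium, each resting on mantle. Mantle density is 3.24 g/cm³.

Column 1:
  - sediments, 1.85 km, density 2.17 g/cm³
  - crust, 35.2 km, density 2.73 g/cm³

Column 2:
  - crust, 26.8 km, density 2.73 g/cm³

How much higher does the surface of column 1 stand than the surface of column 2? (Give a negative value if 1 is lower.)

For any compensation level in the mantle, the mantle terms cancel and isostasy reduces to e = (Σt_1 − Σt_2) − (Σ(ρt)_1 − Σ(ρt)_2) / ρ_m.
Σt_1 = 37.05 km; Σt_2 = 26.8 km; Σ(ρt)_1 = 100.1105; Σ(ρt)_2 = 73.164 (in km·g/cm³).
e = (37.05 − 26.8) − (100.1105 − 73.164) / 3.24 = 1.93 km.

1.93 km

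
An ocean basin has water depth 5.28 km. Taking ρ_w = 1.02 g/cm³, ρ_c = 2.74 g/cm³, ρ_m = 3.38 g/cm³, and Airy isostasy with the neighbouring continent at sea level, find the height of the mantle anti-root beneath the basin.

14.2 km

Equating mass per unit area of the two columns: replacing crust with seawater at the top is compensated by replacing crust with mantle at the base: d (ρ_c − ρ_w) = a (ρ_m − ρ_c).
a = d (ρ_c − ρ_w)/(ρ_m − ρ_c) = 5.28 km × 1.72/0.64 = 14.2 km.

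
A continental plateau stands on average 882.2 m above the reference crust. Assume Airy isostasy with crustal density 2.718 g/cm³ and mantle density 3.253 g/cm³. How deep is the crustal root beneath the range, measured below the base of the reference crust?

By Archimedes' principle applied to the lithosphere: the weight of the topography is balanced by the buoyancy of the root, ρ_c h = (ρ_m − ρ_c) r.
r = h · ρ_c / (ρ_m − ρ_c) = 882.2 m × 2.718 / (3.253 − 2.718) = 4480 m.

4480 m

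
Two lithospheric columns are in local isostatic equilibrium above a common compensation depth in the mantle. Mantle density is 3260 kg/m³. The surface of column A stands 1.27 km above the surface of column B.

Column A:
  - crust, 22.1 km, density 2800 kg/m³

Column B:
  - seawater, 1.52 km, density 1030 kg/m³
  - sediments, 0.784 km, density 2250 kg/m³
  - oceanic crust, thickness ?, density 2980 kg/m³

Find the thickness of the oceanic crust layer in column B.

6.59 km

Take the compensation level at the base of the deeper column (depth z_c below the surface of column A) and equate Σ ρ_i t_i down to z_c; mantle fills any gap and the z_c terms cancel.
Column A: 22.1×2800 + (z_c − 22.1)×3260
Column B: 1.27×0 + 1.52×1030 + 0.784×2250 + x×2980 + (z_c − 1.27 − 2.304 − x)×3260
The z_c×3260 term appears on both sides and cancels. Collect the known terms of each column as K = Σ(ρt)_known − 3260 × (depth of known layers): K_A = 61880 − 3260×22.1 = −10166; K_B = 3329.6 − 3260×(1.27 + 2.304) = −8321.64.
Balance: K_A = K_B − x×(3260 − 2980), so x = (K_B − K_A)/(3260 − 2980) = 1844.36/280 = 6.59 km.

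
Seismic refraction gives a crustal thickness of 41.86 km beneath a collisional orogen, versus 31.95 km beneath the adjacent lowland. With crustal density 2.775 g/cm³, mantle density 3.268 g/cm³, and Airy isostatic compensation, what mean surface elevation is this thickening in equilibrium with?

Excess crust Δ = 41.86 km − 31.95 km = 9.91 km, split between elevation h and root r with h + r = Δ.
Airy balance ρ_c h = (ρ_m − ρ_c) r gives r = h ρ_c/(ρ_m − ρ_c), so h (1 + ρ_c/(ρ_m − ρ_c)) = Δ, i.e. h = Δ (ρ_m − ρ_c)/ρ_m.
h = 9.91 km × 0.493/3.268 = 1.49 km.

1.49 km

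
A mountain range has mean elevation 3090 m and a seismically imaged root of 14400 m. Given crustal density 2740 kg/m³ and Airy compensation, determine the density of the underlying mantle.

3330 kg/m³

Airy balance: ρ_c h = (ρ_m − ρ_c) r → ρ_m = ρ_c (1 + h/r).
ρ_m = 2740 × (1 + 3090 m/14400 m) = 3330 kg/m³.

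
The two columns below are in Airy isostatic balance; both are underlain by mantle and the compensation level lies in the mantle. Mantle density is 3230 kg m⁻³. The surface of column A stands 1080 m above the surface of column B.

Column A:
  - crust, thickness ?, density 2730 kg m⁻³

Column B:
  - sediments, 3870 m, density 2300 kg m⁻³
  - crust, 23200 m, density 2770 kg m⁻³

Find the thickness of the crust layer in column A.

35500 m

Take the compensation level at the base of the deeper column (depth z_c below the surface of column A) and equate Σ ρ_i t_i down to z_c; mantle fills any gap and the z_c terms cancel.
Column A: x×2730 + (z_c − 0 − x)×3230
Column B: 1080×0 + 3870×2300 + 23200×2770 + (z_c − 1080 − 27070)×3230
The z_c×3230 term appears on both sides and cancels. Collect the known terms of each column as K = Σ(ρt)_known − 3230 × (depth of known layers): K_A = 0 − 3230×0 = 0; K_B = 73165000 − 3230×(1080 + 27070) = −17759500.
Balance: K_A − x×(3230 − 2730) = K_B, so x = (K_A − K_B)/(3230 − 2730) = 17759500/500 = 35500 m.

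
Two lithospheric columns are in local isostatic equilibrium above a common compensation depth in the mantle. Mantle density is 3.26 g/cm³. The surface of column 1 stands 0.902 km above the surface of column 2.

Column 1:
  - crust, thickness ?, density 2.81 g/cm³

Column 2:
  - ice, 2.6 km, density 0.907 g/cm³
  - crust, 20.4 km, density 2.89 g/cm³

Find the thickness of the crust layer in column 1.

Take the compensation level at the base of the deeper column (depth z_c below the surface of column 1) and equate Σ ρ_i t_i down to z_c; mantle fills any gap and the z_c terms cancel.
Column 1: x×2.81 + (z_c − 0 − x)×3.26
Column 2: 0.902×0 + 2.6×0.907 + 20.4×2.89 + (z_c − 0.902 − 23)×3.26
The z_c×3.26 term appears on both sides and cancels. Collect the known terms of each column as K = Σ(ρt)_known − 3.26 × (depth of known layers): K_1 = 0 − 3.26×0 = 0; K_2 = 61.3142 − 3.26×(0.902 + 23) = −16.60632.
Balance: K_1 − x×(3.26 − 2.81) = K_2, so x = (K_1 − K_2)/(3.26 − 2.81) = 16.6063/0.45 = 36.9 km.

36.9 km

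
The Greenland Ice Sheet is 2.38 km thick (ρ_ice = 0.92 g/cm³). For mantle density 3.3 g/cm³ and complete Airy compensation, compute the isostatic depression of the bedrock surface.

0.664 km

By Archimedes' principle applied to the lithosphere: the ice load ρ_ice t is balanced by mantle displaced below, ρ_m s.
s = t ρ_ice / ρ_m = 2.38 km × 0.92/3.3 = 0.664 km.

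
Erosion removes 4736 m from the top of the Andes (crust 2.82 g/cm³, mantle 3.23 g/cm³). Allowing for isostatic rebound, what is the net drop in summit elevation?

601 m

Rebound u = e ρ_c/ρ_m = 4736 m × 2.82/3.23 = 4135 m.
Net surface drop = e − u = 4736 m − 4135 m = e (ρ_m − ρ_c)/ρ_m = 601 m.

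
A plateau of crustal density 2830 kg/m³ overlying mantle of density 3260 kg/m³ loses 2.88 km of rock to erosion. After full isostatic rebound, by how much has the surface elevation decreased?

Rebound u = e ρ_c/ρ_m = 2.88 km × 2830/3260 = 2.5 km.
Net surface drop = e − u = 2.88 km − 2.5 km = e (ρ_m − ρ_c)/ρ_m = 0.38 km.

0.38 km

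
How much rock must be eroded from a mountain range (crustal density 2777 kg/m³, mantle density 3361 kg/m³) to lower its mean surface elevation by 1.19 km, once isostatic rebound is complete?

6.85 km

Net drop Δ = e − u = e − e ρ_c/ρ_m = e (ρ_m − ρ_c)/ρ_m.
e = Δ ρ_m/(ρ_m − ρ_c) = 1.19 km × 3361/584 = 6.85 km.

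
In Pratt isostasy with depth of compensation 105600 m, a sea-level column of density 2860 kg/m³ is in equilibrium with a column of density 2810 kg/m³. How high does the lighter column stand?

1880 m

ρ_ref D = ρ (D + h) → h = D (ρ_ref − ρ)/ρ.
h = 105600 m × (2860 − 2810)/2810 = 1880 m.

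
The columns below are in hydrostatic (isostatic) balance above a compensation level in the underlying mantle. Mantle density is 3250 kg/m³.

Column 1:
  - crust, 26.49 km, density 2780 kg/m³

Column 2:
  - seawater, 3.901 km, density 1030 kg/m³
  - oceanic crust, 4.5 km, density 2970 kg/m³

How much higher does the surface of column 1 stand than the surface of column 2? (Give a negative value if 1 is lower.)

For any compensation level in the mantle, the mantle terms cancel and isostasy reduces to e = (Σt_1 − Σt_2) − (Σ(ρt)_1 − Σ(ρt)_2) / ρ_m.
Σt_1 = 26.49 km; Σt_2 = 8.401 km; Σ(ρt)_1 = 73642.2; Σ(ρt)_2 = 17383.03 (in km·kg/m³).
e = (26.49 − 8.401) − (73642.2 − 17383.03) / 3250 = 0.778 km.

0.778 km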